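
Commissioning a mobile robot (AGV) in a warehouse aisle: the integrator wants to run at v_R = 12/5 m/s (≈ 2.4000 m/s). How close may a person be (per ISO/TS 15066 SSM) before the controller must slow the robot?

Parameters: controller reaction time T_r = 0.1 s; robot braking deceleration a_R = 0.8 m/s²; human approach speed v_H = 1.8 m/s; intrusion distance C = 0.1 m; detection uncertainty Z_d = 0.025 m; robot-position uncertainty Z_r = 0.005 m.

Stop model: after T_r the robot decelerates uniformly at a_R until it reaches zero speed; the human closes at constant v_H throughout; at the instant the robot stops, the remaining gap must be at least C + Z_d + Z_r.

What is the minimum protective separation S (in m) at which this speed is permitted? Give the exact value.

S_min = 191/20 m = 9.5500 m

braking lasts T_s = (12/5)/(4/5) = 3.0000 s
robot covers v_R·T_r = 2.4000·0.1000 = 0.2400 m before braking
braking distance = 2.4000²/(2·0.8000) = 3.6000 m
human closes 1.8000·3.1000 = 5.5800 m
margins: 0.1000+0.0250+0.0050 = 0.1300 m
S_min ≈ 0.2400+3.6000+5.5800+0.1300  ⇒  S_min = 191/20 m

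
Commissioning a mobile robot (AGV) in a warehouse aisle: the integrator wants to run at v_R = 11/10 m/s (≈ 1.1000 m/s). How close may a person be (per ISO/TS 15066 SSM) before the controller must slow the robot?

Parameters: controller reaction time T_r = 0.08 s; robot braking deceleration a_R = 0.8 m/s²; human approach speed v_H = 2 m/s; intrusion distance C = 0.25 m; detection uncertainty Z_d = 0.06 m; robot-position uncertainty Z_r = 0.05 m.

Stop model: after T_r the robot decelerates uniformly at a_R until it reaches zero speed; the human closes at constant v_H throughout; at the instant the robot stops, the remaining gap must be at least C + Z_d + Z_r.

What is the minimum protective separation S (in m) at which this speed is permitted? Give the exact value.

S_min = 16457/4000 m = 4.1143 m

T_s = v_R/a_R = (11/10)/(4/5) = 1.3750 s
robot covers v_R·T_r = 1.1000·0.0800 = 0.0880 m before braking
braking distance = 1.1000²/(2·0.8000) = 0.7562 m
person approaches 2.0000·(0.0800+1.3750) = 2.9100 m
residual clearance needed = 0.2500+0.0600+0.0500 = 0.3600 m
S_min ≈ 0.0880+0.7562+2.9100+0.3600  ⇒  S_min = 16457/4000 m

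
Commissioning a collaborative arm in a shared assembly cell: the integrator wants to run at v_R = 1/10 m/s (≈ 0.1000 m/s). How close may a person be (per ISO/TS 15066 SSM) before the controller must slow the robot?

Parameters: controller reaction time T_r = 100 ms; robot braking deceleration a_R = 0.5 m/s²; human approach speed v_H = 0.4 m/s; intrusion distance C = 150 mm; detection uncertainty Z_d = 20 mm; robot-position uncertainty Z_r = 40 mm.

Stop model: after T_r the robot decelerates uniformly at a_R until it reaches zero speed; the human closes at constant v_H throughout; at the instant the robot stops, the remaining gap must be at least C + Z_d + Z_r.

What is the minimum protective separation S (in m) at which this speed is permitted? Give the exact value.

stop time T_s = (1/10)/(1/2) = 0.2000 s
robot in T_r: 0.1000·0.1000 = 0.0100 m
robot under decel: 0.1000²/(2·0.5000) = 0.0100 m
human closes 0.4000·0.3000 = 0.1200 m
margins: 0.1500+0.0200+0.0400 = 0.2100 m
S_min ≈ 0.0100+0.0100+0.1200+0.2100  ⇒  S_min = 7/20 m

S_min = 7/20 m = 0.3500 m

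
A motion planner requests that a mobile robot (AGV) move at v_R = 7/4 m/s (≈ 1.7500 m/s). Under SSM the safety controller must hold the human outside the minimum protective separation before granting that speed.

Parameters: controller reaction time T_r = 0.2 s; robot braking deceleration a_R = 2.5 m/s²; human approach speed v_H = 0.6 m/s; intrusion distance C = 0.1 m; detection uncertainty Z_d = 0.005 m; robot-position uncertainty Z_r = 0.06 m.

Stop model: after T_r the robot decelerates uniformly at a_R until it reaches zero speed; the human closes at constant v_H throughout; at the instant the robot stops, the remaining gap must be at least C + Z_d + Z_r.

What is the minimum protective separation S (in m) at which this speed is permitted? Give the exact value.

braking lasts T_s = (7/4)/(5/2) = 0.7000 s
reaction-phase robot travel = 1.7500·0.2000 = 0.3500 m
braking distance = 1.7500²/(2·2.5000) = 0.6125 m
person approaches 0.6000·(0.2000+0.7000) = 0.5400 m
residual clearance needed = 0.1000+0.0050+0.0600 = 0.1650 m
S_min ≈ 0.3500+0.6125+0.5400+0.1650  ⇒  S_min = 667/400 m

S_min = 667/400 m = 1.6675 m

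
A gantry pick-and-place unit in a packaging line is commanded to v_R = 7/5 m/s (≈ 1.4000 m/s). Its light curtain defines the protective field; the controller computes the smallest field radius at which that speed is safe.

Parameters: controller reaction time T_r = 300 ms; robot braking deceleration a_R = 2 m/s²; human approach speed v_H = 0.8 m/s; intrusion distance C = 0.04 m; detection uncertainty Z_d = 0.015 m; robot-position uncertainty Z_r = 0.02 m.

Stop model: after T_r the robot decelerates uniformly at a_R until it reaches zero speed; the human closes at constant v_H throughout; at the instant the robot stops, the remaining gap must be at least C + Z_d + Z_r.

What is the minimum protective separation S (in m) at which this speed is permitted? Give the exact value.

stop time T_s = (7/5)/2 = 0.7000 s
robot covers v_R·T_r = 1.4000·0.3000 = 0.4200 m before braking
robot covers 1.4000·0.7000 − ½·2.0000·0.7000² = 0.4900 m while stopping
person approaches 0.8000·(0.3000+0.7000) = 0.8000 m
C+Z_d+Z_r = 0.0400+0.0150+0.0200 = 0.0750 m
S_min ≈ 0.4200+0.4900+0.8000+0.0750  ⇒  S_min = 357/200 m

S_min = 357/200 m = 1.7850 m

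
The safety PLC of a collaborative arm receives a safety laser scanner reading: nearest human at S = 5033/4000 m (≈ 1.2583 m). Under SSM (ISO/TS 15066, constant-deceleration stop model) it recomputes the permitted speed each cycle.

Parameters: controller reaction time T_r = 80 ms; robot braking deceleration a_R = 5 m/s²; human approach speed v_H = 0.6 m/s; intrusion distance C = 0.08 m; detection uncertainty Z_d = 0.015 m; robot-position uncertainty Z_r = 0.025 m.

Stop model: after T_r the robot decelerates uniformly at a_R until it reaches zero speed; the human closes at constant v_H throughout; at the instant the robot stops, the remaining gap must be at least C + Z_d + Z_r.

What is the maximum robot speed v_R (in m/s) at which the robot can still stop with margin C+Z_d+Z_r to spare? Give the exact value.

v_R_max = 49/20 m/s = 2.4500 m/s

at the boundary: (1/10)·v² + (1/5)·v + (-4361/4000) = 0
  disc = (1/5)² − 4·(1/10)·(-4361/4000) = 4761/10000 ; √disc = 69/100
  v_R = (−(1/5) + 69/100) / (2·(1/10)) = 49/20 m/s
check:
braking lasts T_s = (49/20)/5 = 0.4900 s
robot covers v_R·T_r = 2.4500·0.0800 = 0.1960 m before braking
braking distance = 2.4500²/(2·5.0000) = 0.6002 m
person approaches 0.6000·(0.0800+0.4900) = 0.3420 m
C+Z_d+Z_r = 0.0800+0.0150+0.0250 = 0.1200 m
sum ≈ 0.1960+0.6002+0.3420+0.1200 ≈ 1.2583 m = S ✓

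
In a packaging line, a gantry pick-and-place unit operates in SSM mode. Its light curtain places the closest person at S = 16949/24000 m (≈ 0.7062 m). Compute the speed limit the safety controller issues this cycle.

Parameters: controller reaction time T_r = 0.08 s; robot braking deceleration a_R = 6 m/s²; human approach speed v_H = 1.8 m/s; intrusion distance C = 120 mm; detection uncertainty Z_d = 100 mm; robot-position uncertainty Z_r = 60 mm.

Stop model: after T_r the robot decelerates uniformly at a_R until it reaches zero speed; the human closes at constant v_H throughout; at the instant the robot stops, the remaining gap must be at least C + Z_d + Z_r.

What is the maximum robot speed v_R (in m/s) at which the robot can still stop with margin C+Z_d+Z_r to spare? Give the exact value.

v_R_max = 13/20 m/s = 0.6500 m/s

collect terms ⇒ (1/12)·v_R² + (19/50)·v_R + (-6773/24000) = 0
  disc = (19/50)² − 4·(1/12)·(-6773/24000) = 85849/360000 ; √disc = 293/600
  v_R = (−(19/50) + 293/600) / (2·(1/12)) = 13/20 m/s
check:
braking lasts T_s = (13/20)/6 = 0.1083 s
robot in T_r: 0.6500·0.0800 = 0.0520 m
braking distance = 0.6500²/(2·6.0000) = 0.0352 m
human over T_r+T_s: 1.8000·(0.0800+0.1083) = 0.3390 m
residual clearance needed = 0.1200+0.1000+0.0600 = 0.2800 m
sum ≈ 0.0520+0.0352+0.3390+0.2800 ≈ 0.7062 m = S ✓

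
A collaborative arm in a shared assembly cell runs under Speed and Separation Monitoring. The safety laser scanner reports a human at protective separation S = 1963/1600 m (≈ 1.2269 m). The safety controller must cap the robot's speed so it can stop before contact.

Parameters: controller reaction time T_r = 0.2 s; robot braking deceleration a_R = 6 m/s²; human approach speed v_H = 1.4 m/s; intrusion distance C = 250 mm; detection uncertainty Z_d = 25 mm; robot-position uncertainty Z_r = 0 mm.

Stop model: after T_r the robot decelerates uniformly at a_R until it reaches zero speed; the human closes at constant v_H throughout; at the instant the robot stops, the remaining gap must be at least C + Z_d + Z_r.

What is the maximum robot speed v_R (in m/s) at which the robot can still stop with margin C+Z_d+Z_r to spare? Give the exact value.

v_R_max = 5/4 m/s = 1.2500 m/s

quadratic (1/12)·v² + (13/30)·v + (-43/64) = 0
  disc = (13/30)² − 4·(1/12)·(-43/64) = 5929/14400 ; √disc = 77/120
  v_R = (−(13/30) + 77/120) / (2·(1/12)) = 5/4 m/s
check:
braking lasts T_s = (5/4)/6 = 0.2083 s
robot covers v_R·T_r = 1.2500·0.2000 = 0.2500 m before braking
braking distance = 1.2500²/(2·6.0000) = 0.1302 m
human over T_r+T_s: 1.4000·(0.2000+0.2083) = 0.5717 m
margins: 0.2500+0.0250+0.0000 = 0.2750 m
sum ≈ 0.2500+0.1302+0.5717+0.2750 ≈ 1.2269 m = S ✓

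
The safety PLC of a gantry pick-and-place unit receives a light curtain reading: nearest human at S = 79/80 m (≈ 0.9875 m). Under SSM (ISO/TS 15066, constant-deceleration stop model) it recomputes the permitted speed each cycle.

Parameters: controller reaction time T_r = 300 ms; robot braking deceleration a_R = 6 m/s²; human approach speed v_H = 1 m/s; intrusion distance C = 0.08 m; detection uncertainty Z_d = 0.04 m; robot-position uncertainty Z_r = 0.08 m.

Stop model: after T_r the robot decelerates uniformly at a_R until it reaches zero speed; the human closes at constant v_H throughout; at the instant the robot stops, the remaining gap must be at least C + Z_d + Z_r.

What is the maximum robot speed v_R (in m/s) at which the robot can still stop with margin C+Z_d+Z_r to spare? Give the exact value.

v_R_max = 9/10 m/s = 0.9000 m/s

quadratic (1/12)·v² + (7/15)·v + (-39/80) = 0
  disc = (7/15)² − 4·(1/12)·(-39/80) = 1369/3600 ; √disc = 37/60
  v_R = (−(7/15) + 37/60) / (2·(1/12)) = 9/10 m/s
check:
T_s = v_R/a_R = (9/10)/6 = 0.1500 s
reaction-phase robot travel = 0.9000·0.3000 = 0.2700 m
braking distance = 0.9000²/(2·6.0000) = 0.0675 m
human closes 1.0000·0.4500 = 0.4500 m
margins: 0.0800+0.0400+0.0800 = 0.2000 m
sum ≈ 0.2700+0.0675+0.4500+0.2000 ≈ 0.9875 m = S ✓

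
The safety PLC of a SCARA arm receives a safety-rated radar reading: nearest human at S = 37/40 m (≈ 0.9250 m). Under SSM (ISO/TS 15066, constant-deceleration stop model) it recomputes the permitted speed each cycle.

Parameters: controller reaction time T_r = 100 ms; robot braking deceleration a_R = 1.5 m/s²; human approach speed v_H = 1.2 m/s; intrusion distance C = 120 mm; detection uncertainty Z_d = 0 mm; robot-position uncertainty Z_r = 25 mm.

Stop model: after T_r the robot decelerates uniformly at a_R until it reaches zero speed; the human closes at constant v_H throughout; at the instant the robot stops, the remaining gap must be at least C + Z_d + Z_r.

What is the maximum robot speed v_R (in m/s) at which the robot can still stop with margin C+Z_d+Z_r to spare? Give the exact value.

at the boundary: (1/3)·v² + (9/10)·v + (-33/50) = 0
  disc = (9/10)² − 4·(1/3)·(-33/50) = 169/100 ; √disc = 13/10
  v_R = (−(9/10) + 13/10) / (2·(1/3)) = 3/5 m/s
check:
stop time T_s = (3/5)/(3/2) = 0.4000 s
reaction-phase robot travel = 0.6000·0.1000 = 0.0600 m
robot covers 0.6000·0.4000 − ½·1.5000·0.4000² = 0.1200 m while stopping
human over T_r+T_s: 1.2000·(0.1000+0.4000) = 0.6000 m
margins: 0.1200+0.0000+0.0250 = 0.1450 m
sum ≈ 0.0600+0.1200+0.6000+0.1450 ≈ 0.9250 m = S ✓

v_R_max = 3/5 m/s = 0.6000 m/s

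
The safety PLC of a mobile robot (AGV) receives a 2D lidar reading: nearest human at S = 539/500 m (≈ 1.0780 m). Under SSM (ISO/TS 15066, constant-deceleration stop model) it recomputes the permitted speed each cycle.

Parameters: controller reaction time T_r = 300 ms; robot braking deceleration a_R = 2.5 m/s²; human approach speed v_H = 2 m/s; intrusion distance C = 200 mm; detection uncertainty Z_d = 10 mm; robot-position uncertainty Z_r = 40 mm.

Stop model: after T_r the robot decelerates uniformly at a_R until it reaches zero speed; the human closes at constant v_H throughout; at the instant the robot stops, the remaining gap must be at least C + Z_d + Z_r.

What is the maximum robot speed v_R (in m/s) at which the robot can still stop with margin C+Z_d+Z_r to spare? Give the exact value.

v_R_max = 1/5 m/s = 0.2000 m/s

collect terms ⇒ (1/5)·v_R² + (11/10)·v_R + (-57/250) = 0
  disc = (11/10)² − 4·(1/5)·(-57/250) = 3481/2500 ; √disc = 59/50
  v_R = (−(11/10) + 59/50) / (2·(1/5)) = 1/5 m/s
check:
braking lasts T_s = (1/5)/(5/2) = 0.0800 s
reaction-phase robot travel = 0.2000·0.3000 = 0.0600 m
robot covers 0.2000·0.0800 − ½·2.5000·0.0800² = 0.0080 m while stopping
human closes 2.0000·0.3800 = 0.7600 m
C+Z_d+Z_r = 0.2000+0.0100+0.0400 = 0.2500 m
sum ≈ 0.0600+0.0080+0.7600+0.2500 ≈ 1.0780 m = S ✓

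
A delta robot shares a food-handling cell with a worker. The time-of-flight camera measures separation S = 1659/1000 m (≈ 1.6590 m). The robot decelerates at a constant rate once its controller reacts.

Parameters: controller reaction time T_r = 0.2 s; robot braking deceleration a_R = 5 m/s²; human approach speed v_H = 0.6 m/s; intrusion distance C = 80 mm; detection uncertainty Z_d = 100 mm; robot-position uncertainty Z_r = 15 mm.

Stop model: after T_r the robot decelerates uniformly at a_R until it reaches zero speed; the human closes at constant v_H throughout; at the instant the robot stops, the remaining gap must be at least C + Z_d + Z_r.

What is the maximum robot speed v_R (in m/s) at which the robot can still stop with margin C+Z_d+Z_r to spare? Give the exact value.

quadratic (1/10)·v² + (8/25)·v + (-168/125) = 0
  disc = (8/25)² − 4·(1/10)·(-168/125) = 16/25 ; √disc = 4/5
  v_R = (−(8/25) + 4/5) / (2·(1/10)) = 12/5 m/s
check:
T_s = v_R/a_R = (12/5)/5 = 0.4800 s
robot covers v_R·T_r = 2.4000·0.2000 = 0.4800 m before braking
robot under decel: 2.4000²/(2·5.0000) = 0.5760 m
person approaches 0.6000·(0.2000+0.4800) = 0.4080 m
residual clearance needed = 0.0800+0.1000+0.0150 = 0.1950 m
sum ≈ 0.4800+0.5760+0.4080+0.1950 ≈ 1.6590 m = S ✓

v_R_max = 12/5 m/s = 2.4000 m/s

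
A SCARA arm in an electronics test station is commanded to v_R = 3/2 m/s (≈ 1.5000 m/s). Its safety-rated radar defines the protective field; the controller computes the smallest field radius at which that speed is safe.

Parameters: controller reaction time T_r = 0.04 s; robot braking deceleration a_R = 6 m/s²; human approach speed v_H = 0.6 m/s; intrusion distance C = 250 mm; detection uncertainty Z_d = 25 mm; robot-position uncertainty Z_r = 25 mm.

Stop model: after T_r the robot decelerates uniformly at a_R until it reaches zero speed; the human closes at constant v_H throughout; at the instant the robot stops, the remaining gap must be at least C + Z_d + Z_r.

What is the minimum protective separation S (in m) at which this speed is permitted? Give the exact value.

T_s = v_R/a_R = (3/2)/6 = 0.2500 s
robot in T_r: 1.5000·0.0400 = 0.0600 m
braking distance = 1.5000²/(2·6.0000) = 0.1875 m
person approaches 0.6000·(0.0400+0.2500) = 0.1740 m
residual clearance needed = 0.2500+0.0250+0.0250 = 0.3000 m
S_min ≈ 0.0600+0.1875+0.1740+0.3000  ⇒  S_min = 1443/2000 m

S_min = 1443/2000 m = 0.7215 m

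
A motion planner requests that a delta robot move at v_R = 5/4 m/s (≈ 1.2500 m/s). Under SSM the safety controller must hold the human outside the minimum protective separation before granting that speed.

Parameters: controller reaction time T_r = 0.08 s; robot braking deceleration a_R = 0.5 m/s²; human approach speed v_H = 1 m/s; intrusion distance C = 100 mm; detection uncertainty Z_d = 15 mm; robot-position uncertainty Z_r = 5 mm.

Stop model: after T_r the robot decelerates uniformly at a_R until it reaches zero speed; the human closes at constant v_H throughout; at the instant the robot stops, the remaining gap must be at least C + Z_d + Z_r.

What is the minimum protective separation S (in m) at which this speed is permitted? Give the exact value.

S_min = 349/80 m = 4.3625 m

T_s = v_R/a_R = (5/4)/(1/2) = 2.5000 s
reaction-phase robot travel = 1.2500·0.0800 = 0.1000 m
braking distance = 1.2500²/(2·0.5000) = 1.5625 m
human closes 1.0000·2.5800 = 2.5800 m
residual clearance needed = 0.1000+0.0150+0.0050 = 0.1200 m
S_min ≈ 0.1000+1.5625+2.5800+0.1200  ⇒  S_min = 349/80 m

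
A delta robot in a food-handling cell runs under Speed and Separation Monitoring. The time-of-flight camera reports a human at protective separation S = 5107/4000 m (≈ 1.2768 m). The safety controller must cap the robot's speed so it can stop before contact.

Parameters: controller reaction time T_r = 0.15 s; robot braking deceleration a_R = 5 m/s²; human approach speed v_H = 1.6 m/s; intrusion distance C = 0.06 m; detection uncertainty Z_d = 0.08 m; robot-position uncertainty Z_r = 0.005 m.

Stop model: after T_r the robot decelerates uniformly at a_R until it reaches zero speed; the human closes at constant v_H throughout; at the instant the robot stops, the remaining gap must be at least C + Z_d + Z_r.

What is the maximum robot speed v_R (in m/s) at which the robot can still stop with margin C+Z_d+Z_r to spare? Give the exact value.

v_R_max = 29/20 m/s = 1.4500 m/s

at the boundary: (1/10)·v² + (47/100)·v + (-3567/4000) = 0
  disc = (47/100)² − 4·(1/10)·(-3567/4000) = 361/625 ; √disc = 19/25
  v_R = (−(47/100) + 19/25) / (2·(1/10)) = 29/20 m/s
check:
stop time T_s = (29/20)/5 = 0.2900 s
robot covers v_R·T_r = 1.4500·0.1500 = 0.2175 m before braking
braking distance = 1.4500²/(2·5.0000) = 0.2102 m
human closes 1.6000·0.4400 = 0.7040 m
C+Z_d+Z_r = 0.0600+0.0800+0.0050 = 0.1450 m
sum ≈ 0.2175+0.2102+0.7040+0.1450 ≈ 1.2768 m = S ✓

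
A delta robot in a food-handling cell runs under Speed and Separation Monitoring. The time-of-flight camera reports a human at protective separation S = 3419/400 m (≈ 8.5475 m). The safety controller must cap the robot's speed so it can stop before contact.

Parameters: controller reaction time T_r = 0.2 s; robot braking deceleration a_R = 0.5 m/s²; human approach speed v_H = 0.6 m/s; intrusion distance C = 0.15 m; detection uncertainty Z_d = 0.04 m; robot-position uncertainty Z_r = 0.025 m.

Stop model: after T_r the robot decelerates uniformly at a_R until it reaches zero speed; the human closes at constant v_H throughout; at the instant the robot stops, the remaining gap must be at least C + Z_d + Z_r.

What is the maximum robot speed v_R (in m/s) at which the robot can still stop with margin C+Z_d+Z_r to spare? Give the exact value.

v_R_max = 9/4 m/s = 2.2500 m/s

at the boundary: (1)·v² + (7/5)·v + (-657/80) = 0
  disc = (7/5)² − 4·(1)·(-657/80) = 3481/100 ; √disc = 59/10
  v_R = (−(7/5) + 59/10) / (2·(1)) = 9/4 m/s
check:
braking lasts T_s = (9/4)/(1/2) = 4.5000 s
robot covers v_R·T_r = 2.2500·0.2000 = 0.4500 m before braking
braking distance = 2.2500²/(2·0.5000) = 5.0625 m
person approaches 0.6000·(0.2000+4.5000) = 2.8200 m
residual clearance needed = 0.1500+0.0400+0.0250 = 0.2150 m
sum ≈ 0.4500+5.0625+2.8200+0.2150 ≈ 8.5475 m = S ✓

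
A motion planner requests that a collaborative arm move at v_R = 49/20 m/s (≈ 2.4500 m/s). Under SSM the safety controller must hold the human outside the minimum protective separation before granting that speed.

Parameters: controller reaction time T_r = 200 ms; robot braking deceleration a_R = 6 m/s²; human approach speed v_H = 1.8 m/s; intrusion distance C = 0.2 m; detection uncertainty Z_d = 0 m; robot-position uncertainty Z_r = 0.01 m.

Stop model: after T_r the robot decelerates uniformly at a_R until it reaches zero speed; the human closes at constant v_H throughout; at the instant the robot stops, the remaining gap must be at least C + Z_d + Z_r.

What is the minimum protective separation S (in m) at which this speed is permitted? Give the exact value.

S_min = 11017/4800 m = 2.2952 m

stop time T_s = (49/20)/6 = 0.4083 s
robot covers v_R·T_r = 2.4500·0.2000 = 0.4900 m before braking
robot covers 2.4500·0.4083 − ½·6.0000·0.4083² = 0.5002 m while stopping
human over T_r+T_s: 1.8000·(0.2000+0.4083) = 1.0950 m
C+Z_d+Z_r = 0.2000+0.0000+0.0100 = 0.2100 m
S_min ≈ 0.4900+0.5002+1.0950+0.2100  ⇒  S_min = 11017/4800 m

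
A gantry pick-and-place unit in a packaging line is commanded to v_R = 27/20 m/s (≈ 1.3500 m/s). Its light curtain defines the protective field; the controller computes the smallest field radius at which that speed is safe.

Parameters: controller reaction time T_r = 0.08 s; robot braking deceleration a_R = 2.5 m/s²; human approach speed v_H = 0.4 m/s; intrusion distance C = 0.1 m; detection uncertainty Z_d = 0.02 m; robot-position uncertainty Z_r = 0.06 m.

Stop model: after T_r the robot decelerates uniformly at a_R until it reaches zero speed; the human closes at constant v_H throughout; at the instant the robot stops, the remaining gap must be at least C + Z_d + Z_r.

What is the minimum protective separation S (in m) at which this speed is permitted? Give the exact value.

stop time T_s = (27/20)/(5/2) = 0.5400 s
robot in T_r: 1.3500·0.0800 = 0.1080 m
robot under decel: 1.3500²/(2·2.5000) = 0.3645 m
person approaches 0.4000·(0.0800+0.5400) = 0.2480 m
residual clearance needed = 0.1000+0.0200+0.0600 = 0.1800 m
S_min ≈ 0.1080+0.3645+0.2480+0.1800  ⇒  S_min = 1801/2000 m

S_min = 1801/2000 m = 0.9005 m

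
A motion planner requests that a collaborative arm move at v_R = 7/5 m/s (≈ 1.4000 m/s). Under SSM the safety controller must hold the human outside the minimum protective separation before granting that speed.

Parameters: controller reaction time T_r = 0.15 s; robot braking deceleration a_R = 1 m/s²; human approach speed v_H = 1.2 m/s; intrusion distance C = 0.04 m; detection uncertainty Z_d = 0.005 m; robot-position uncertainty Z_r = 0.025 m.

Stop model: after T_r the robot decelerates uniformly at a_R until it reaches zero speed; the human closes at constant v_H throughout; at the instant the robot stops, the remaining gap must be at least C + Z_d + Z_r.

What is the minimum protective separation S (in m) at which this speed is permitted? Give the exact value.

S_min = 78/25 m = 3.1200 m

T_s = v_R/a_R = (7/5)/1 = 1.4000 s
robot covers v_R·T_r = 1.4000·0.1500 = 0.2100 m before braking
robot under decel: 1.4000²/(2·1.0000) = 0.9800 m
human closes 1.2000·1.5500 = 1.8600 m
margins: 0.0400+0.0050+0.0250 = 0.0700 m
S_min ≈ 0.2100+0.9800+1.8600+0.0700  ⇒  S_min = 78/25 m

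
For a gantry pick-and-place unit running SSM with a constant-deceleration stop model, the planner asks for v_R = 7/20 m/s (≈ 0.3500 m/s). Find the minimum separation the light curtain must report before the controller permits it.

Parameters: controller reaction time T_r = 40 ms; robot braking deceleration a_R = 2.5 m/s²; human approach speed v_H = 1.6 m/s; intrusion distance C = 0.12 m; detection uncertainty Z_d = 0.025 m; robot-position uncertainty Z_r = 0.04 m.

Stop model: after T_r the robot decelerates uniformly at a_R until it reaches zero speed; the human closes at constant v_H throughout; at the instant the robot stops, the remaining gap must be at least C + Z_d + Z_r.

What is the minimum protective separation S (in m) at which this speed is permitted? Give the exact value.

T_s = v_R/a_R = (7/20)/(5/2) = 0.1400 s
reaction-phase robot travel = 0.3500·0.0400 = 0.0140 m
robot under decel: 0.3500²/(2·2.5000) = 0.0245 m
person approaches 1.6000·(0.0400+0.1400) = 0.2880 m
residual clearance needed = 0.1200+0.0250+0.0400 = 0.1850 m
S_min ≈ 0.0140+0.0245+0.2880+0.1850  ⇒  S_min = 1023/2000 m

S_min = 1023/2000 m = 0.5115 m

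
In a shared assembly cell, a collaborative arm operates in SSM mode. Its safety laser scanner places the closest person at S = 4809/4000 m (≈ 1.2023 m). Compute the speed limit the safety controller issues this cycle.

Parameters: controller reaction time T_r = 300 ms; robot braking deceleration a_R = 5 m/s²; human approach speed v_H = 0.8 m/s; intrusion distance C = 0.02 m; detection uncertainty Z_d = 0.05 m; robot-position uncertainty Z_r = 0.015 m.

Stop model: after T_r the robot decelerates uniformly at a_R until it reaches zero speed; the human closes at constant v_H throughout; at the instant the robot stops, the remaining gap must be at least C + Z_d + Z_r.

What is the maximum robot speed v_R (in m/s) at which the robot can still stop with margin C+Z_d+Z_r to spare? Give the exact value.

v_R_max = 29/20 m/s = 1.4500 m/s

at the boundary: (1/10)·v² + (23/50)·v + (-3509/4000) = 0
  disc = (23/50)² − 4·(1/10)·(-3509/4000) = 9/16 ; √disc = 3/4
  v_R = (−(23/50) + 3/4) / (2·(1/10)) = 29/20 m/s
check:
braking lasts T_s = (29/20)/5 = 0.2900 s
robot covers v_R·T_r = 1.4500·0.3000 = 0.4350 m before braking
braking distance = 1.4500²/(2·5.0000) = 0.2102 m
human closes 0.8000·0.5900 = 0.4720 m
residual clearance needed = 0.0200+0.0500+0.0150 = 0.0850 m
sum ≈ 0.4350+0.2102+0.4720+0.0850 ≈ 1.2023 m = S ✓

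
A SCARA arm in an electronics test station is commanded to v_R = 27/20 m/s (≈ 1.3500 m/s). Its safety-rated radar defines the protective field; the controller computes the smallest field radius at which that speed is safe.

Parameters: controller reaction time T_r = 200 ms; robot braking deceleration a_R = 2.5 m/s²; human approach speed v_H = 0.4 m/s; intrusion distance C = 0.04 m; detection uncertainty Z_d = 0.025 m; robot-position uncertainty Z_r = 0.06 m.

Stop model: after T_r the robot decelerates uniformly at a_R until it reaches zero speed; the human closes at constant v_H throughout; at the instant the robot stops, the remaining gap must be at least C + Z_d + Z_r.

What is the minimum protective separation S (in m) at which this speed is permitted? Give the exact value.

S_min = 2111/2000 m = 1.0555 m

stop time T_s = (27/20)/(5/2) = 0.5400 s
reaction-phase robot travel = 1.3500·0.2000 = 0.2700 m
robot covers 1.3500·0.5400 − ½·2.5000·0.5400² = 0.3645 m while stopping
human closes 0.4000·0.7400 = 0.2960 m
margins: 0.0400+0.0250+0.0600 = 0.1250 m
S_min ≈ 0.2700+0.3645+0.2960+0.1250  ⇒  S_min = 2111/2000 m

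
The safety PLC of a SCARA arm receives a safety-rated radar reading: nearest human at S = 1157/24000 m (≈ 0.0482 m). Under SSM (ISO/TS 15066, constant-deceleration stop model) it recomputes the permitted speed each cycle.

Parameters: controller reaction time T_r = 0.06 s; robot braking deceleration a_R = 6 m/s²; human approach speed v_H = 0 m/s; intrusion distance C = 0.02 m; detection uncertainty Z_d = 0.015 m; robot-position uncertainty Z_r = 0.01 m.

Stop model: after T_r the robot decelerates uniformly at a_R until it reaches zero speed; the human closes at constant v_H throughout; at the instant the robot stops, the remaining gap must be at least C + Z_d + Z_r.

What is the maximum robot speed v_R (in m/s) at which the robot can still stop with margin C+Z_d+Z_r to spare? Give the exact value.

quadratic (1/12)·v² + (3/50)·v + (-77/24000) = 0
  disc = (3/50)² − 4·(1/12)·(-77/24000) = 1681/360000 ; √disc = 41/600
  v_R = (−(3/50) + 41/600) / (2·(1/12)) = 1/20 m/s
check:
braking lasts T_s = (1/20)/6 = 0.0083 s
robot in T_r: 0.0500·0.0600 = 0.0030 m
braking distance = 0.0500²/(2·6.0000) = 0.0002 m
human closes 0.0000·0.0683 = 0.0000 m
C+Z_d+Z_r = 0.0200+0.0150+0.0100 = 0.0450 m
sum ≈ 0.0030+0.0002+0.0000+0.0450 ≈ 0.0482 m = S ✓

v_R_max = 1/20 m/s = 0.0500 m/s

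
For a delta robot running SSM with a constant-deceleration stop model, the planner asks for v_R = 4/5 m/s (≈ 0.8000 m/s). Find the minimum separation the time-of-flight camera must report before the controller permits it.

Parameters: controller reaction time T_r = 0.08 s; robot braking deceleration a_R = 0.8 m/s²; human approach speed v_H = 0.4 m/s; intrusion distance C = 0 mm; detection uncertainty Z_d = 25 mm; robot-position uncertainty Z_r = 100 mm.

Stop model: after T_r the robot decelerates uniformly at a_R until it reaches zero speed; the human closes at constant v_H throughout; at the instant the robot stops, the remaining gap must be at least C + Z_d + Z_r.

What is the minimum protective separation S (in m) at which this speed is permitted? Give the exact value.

T_s = v_R/a_R = (4/5)/(4/5) = 1.0000 s
reaction-phase robot travel = 0.8000·0.0800 = 0.0640 m
braking distance = 0.8000²/(2·0.8000) = 0.4000 m
person approaches 0.4000·(0.0800+1.0000) = 0.4320 m
margins: 0.0000+0.0250+0.1000 = 0.1250 m
S_min ≈ 0.0640+0.4000+0.4320+0.1250  ⇒  S_min = 1021/1000 m

S_min = 1021/1000 m = 1.0210 m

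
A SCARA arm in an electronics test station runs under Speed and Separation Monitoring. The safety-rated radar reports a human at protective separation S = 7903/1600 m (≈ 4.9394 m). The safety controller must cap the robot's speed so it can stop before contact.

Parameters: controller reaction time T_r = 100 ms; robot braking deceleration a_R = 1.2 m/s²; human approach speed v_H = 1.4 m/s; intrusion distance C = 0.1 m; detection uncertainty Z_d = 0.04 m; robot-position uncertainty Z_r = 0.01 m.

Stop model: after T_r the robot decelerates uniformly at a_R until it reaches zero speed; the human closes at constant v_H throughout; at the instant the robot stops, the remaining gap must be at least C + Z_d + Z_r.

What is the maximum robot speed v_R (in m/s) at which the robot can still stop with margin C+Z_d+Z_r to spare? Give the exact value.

quadratic (5/12)·v² + (19/15)·v + (-7439/1600) = 0
  disc = (19/15)² − 4·(5/12)·(-7439/1600) = 134689/14400 ; √disc = 367/120
  v_R = (−(19/15) + 367/120) / (2·(5/12)) = 43/20 m/s
check:
stop time T_s = (43/20)/(6/5) = 1.7917 s
reaction-phase robot travel = 2.1500·0.1000 = 0.2150 m
braking distance = 2.1500²/(2·1.2000) = 1.9260 m
human over T_r+T_s: 1.4000·(0.1000+1.7917) = 2.6483 m
margins: 0.1000+0.0400+0.0100 = 0.1500 m
sum ≈ 0.2150+1.9260+2.6483+0.1500 ≈ 4.9394 m = S ✓

v_R_max = 43/20 m/s = 2.1500 m/s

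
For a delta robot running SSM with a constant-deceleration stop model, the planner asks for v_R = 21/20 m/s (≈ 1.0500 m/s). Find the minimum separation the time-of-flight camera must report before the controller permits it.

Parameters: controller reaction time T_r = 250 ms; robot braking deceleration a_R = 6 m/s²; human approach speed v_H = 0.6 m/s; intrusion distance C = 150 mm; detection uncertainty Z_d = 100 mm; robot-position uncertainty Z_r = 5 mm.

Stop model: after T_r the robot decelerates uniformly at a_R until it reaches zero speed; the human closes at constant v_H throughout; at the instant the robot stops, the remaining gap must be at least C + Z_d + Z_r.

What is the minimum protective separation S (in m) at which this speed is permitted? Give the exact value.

S_min = 1383/1600 m = 0.8644 m

T_s = v_R/a_R = (21/20)/6 = 0.1750 s
robot covers v_R·T_r = 1.0500·0.2500 = 0.2625 m before braking
braking distance = 1.0500²/(2·6.0000) = 0.0919 m
person approaches 0.6000·(0.2500+0.1750) = 0.2550 m
margins: 0.1500+0.1000+0.0050 = 0.2550 m
S_min ≈ 0.2625+0.0919+0.2550+0.2550  ⇒  S_min = 1383/1600 m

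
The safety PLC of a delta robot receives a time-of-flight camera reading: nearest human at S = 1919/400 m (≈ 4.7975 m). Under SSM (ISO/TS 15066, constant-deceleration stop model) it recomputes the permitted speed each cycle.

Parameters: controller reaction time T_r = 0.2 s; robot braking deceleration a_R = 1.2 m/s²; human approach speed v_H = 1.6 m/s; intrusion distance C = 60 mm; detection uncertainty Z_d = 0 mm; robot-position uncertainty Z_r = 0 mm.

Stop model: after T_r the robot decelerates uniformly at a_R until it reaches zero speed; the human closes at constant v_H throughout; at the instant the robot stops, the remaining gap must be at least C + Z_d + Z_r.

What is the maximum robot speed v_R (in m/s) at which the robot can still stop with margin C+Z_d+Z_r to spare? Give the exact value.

at the boundary: (5/12)·v² + (23/15)·v + (-1767/400) = 0
  disc = (23/15)² − 4·(5/12)·(-1767/400) = 34969/3600 ; √disc = 187/60
  v_R = (−(23/15) + 187/60) / (2·(5/12)) = 19/10 m/s
check:
stop time T_s = (19/10)/(6/5) = 1.5833 s
robot covers v_R·T_r = 1.9000·0.2000 = 0.3800 m before braking
braking distance = 1.9000²/(2·1.2000) = 1.5042 m
person approaches 1.6000·(0.2000+1.5833) = 2.8533 m
residual clearance needed = 0.0600+0.0000+0.0000 = 0.0600 m
sum ≈ 0.3800+1.5042+2.8533+0.0600 ≈ 4.7975 m = S ✓

v_R_max = 19/10 m/s = 1.9000 m/s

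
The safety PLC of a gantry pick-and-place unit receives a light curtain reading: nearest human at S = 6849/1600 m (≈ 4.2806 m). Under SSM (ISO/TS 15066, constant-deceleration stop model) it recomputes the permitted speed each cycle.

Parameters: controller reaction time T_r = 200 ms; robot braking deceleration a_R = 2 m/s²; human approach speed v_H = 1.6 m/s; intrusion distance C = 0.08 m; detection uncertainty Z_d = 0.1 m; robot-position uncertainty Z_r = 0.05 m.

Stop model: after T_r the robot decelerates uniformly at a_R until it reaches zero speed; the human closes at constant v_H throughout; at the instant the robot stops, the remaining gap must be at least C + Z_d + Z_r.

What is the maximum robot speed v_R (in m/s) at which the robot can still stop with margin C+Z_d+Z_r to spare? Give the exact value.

v_R_max = 47/20 m/s = 2.3500 m/s

quadratic (1/4)·v² + (1)·v + (-5969/1600) = 0
  disc = (1)² − 4·(1/4)·(-5969/1600) = 7569/1600 ; √disc = 87/40
  v_R = (−(1) + 87/40) / (2·(1/4)) = 47/20 m/s
check:
stop time T_s = (47/20)/2 = 1.1750 s
robot in T_r: 2.3500·0.2000 = 0.4700 m
robot covers 2.3500·1.1750 − ½·2.0000·1.1750² = 1.3806 m while stopping
human closes 1.6000·1.3750 = 2.2000 m
residual clearance needed = 0.0800+0.1000+0.0500 = 0.2300 m
sum ≈ 0.4700+1.3806+2.2000+0.2300 ≈ 4.2806 m = S ✓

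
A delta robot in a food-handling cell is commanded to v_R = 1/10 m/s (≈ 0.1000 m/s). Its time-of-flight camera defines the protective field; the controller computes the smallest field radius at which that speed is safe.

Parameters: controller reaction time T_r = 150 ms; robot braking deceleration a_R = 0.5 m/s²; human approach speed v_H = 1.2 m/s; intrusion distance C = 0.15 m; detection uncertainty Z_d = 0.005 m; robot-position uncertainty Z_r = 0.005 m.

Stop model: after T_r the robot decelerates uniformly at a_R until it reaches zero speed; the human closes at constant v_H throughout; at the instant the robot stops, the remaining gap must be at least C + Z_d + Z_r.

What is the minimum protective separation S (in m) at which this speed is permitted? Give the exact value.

braking lasts T_s = (1/10)/(1/2) = 0.2000 s
robot covers v_R·T_r = 0.1000·0.1500 = 0.0150 m before braking
robot under decel: 0.1000²/(2·0.5000) = 0.0100 m
human closes 1.2000·0.3500 = 0.4200 m
C+Z_d+Z_r = 0.1500+0.0050+0.0050 = 0.1600 m
S_min ≈ 0.0150+0.0100+0.4200+0.1600  ⇒  S_min = 121/200 m

S_min = 121/200 m = 0.6050 m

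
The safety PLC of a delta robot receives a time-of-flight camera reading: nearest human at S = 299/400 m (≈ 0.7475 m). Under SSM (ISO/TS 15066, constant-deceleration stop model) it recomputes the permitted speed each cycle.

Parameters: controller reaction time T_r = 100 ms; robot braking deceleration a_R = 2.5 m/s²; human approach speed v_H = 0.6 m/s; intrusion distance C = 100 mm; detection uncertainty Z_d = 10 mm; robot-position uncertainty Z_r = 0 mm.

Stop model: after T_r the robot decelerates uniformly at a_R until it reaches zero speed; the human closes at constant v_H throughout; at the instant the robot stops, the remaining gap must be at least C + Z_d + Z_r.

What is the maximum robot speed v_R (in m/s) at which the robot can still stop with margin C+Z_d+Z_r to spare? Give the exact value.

v_R_max = 21/20 m/s = 1.0500 m/s

collect terms ⇒ (1/5)·v_R² + (17/50)·v_R + (-231/400) = 0
  disc = (17/50)² − 4·(1/5)·(-231/400) = 361/625 ; √disc = 19/25
  v_R = (−(17/50) + 19/25) / (2·(1/5)) = 21/20 m/s
check:
braking lasts T_s = (21/20)/(5/2) = 0.4200 s
reaction-phase robot travel = 1.0500·0.1000 = 0.1050 m
braking distance = 1.0500²/(2·2.5000) = 0.2205 m
human over T_r+T_s: 0.6000·(0.1000+0.4200) = 0.3120 m
residual clearance needed = 0.1000+0.0100+0.0000 = 0.1100 m
sum ≈ 0.1050+0.2205+0.3120+0.1100 ≈ 0.7475 m = S ✓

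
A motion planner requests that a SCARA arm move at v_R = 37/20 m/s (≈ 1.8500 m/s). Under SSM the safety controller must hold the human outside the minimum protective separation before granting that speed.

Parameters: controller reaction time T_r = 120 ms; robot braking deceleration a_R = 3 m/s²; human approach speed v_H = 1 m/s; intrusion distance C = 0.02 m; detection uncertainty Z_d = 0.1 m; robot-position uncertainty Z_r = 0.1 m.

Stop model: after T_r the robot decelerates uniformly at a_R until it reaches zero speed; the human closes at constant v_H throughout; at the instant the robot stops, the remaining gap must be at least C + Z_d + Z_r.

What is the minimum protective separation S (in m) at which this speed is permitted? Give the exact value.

S_min = 20989/12000 m = 1.7491 m

stop time T_s = (37/20)/3 = 0.6167 s
robot covers v_R·T_r = 1.8500·0.1200 = 0.2220 m before braking
robot under decel: 1.8500²/(2·3.0000) = 0.5704 m
person approaches 1.0000·(0.1200+0.6167) = 0.7367 m
C+Z_d+Z_r = 0.0200+0.1000+0.1000 = 0.2200 m
S_min ≈ 0.2220+0.5704+0.7367+0.2200  ⇒  S_min = 20989/12000 m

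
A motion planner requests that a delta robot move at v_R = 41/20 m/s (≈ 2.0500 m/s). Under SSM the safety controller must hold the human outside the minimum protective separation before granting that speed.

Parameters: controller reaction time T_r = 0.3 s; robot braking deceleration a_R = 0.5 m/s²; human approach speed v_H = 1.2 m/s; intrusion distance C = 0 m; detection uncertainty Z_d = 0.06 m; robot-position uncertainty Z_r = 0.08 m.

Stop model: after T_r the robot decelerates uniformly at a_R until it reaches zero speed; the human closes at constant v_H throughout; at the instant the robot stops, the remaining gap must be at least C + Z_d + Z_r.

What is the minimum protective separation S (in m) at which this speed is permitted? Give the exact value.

T_s = v_R/a_R = (41/20)/(1/2) = 4.1000 s
reaction-phase robot travel = 2.0500·0.3000 = 0.6150 m
braking distance = 2.0500²/(2·0.5000) = 4.2025 m
human closes 1.2000·4.4000 = 5.2800 m
residual clearance needed = 0.0000+0.0600+0.0800 = 0.1400 m
S_min ≈ 0.6150+4.2025+5.2800+0.1400  ⇒  S_min = 819/80 m

S_min = 819/80 m = 10.2375 m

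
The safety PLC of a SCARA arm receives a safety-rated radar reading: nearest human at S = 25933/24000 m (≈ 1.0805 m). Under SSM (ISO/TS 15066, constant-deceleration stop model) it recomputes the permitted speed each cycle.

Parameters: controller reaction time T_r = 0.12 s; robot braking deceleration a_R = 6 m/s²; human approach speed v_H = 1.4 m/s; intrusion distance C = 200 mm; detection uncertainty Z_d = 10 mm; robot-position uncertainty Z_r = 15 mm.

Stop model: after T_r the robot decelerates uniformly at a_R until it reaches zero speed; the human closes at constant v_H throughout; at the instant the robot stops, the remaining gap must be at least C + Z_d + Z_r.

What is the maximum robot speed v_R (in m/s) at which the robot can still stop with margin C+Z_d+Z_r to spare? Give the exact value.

collect terms ⇒ (1/12)·v_R² + (53/150)·v_R + (-16501/24000) = 0
  disc = (53/150)² − 4·(1/12)·(-16501/24000) = 14161/40000 ; √disc = 119/200
  v_R = (−(53/150) + 119/200) / (2·(1/12)) = 29/20 m/s
check:
stop time T_s = (29/20)/6 = 0.2417 s
robot covers v_R·T_r = 1.4500·0.1200 = 0.1740 m before braking
braking distance = 1.4500²/(2·6.0000) = 0.1752 m
person approaches 1.4000·(0.1200+0.2417) = 0.5063 m
C+Z_d+Z_r = 0.2000+0.0100+0.0150 = 0.2250 m
sum ≈ 0.1740+0.1752+0.5063+0.2250 ≈ 1.0805 m = S ✓

v_R_max = 29/20 m/s = 1.4500 m/s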